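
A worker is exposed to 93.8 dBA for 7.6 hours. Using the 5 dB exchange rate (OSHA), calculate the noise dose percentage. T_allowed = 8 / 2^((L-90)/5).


Given values:
  L = 93.8 dBA, T = 7.6 hours
Formula: T_allowed = 8 / 2^((L - 90) / 5)
Compute exponent: (93.8 - 90) / 5 = 0.76
Compute 2^(0.76) = 1.693491
T_allowed = 8 / 1.693491 = 4.72397 hours
Dose = (T / T_allowed) * 100
Dose = (7.6 / 4.72397) * 100 = 160.88

160.88 %


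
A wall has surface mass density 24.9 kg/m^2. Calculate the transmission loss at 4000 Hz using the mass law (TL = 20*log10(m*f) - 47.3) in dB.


Given values:
  m = 24.9 kg/m^2, f = 4000 Hz
Formula: TL = 20 * log10(m * f) - 47.3
Compute m * f = 24.9 * 4000 = 99600.0
Compute log10(99600.0) = 4.998259
Compute 20 * 4.998259 = 99.9652
TL = 99.9652 - 47.3 = 52.67

52.67 dB


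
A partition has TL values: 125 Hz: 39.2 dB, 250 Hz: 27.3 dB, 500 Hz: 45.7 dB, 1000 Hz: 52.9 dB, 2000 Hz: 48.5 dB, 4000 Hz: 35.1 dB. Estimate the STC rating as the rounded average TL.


Given TL values at each frequency:
  125 Hz: 39.2 dB
  250 Hz: 27.3 dB
  500 Hz: 45.7 dB
  1000 Hz: 52.9 dB
  2000 Hz: 48.5 dB
  4000 Hz: 35.1 dB
Formula: STC ~ round(average of TL values)
Sum = 39.2 + 27.3 + 45.7 + 52.9 + 48.5 + 35.1 = 248.7
Average = 248.7 / 6 = 41.45
Rounded: 41

41


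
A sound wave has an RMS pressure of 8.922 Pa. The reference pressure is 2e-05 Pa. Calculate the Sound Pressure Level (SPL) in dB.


Given values:
  p = 8.922 Pa
  p_ref = 2e-05 Pa
Formula: SPL = 20 * log10(p / p_ref)
Compute ratio: p / p_ref = 8.922 / 2e-05 = 446100
Compute log10: log10(446100) = 5.649432
Multiply: SPL = 20 * 5.649432 = 112.99

112.99 dB


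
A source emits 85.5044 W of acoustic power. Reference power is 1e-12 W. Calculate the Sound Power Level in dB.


Given values:
  W = 85.5044 W
  W_ref = 1e-12 W
Formula: SWL = 10 * log10(W / W_ref)
Compute ratio: W / W_ref = 85504400000000
Compute log10: log10(85504400000000) = 13.931988
Multiply: SWL = 10 * 13.931988 = 139.32

139.32 dB


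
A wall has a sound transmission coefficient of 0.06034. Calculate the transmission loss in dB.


Given values:
  tau = 0.06034
Formula: TL = 10 * log10(1 / tau)
Compute 1 / tau = 1 / 0.06034 = 16.5728
Compute log10(16.5728) = 1.219396
TL = 10 * 1.219396 = 12.19

12.19 dB


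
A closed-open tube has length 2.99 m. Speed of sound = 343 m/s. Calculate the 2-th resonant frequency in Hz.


Given values:
  Tube type: closed-open, L = 2.99 m, c = 343 m/s, n = 2
Formula: f_n = (2n - 1) * c / (4 * L)
Compute 2n - 1 = 2*2 - 1 = 3
Compute 4 * L = 4 * 2.99 = 11.96
f = 3 * 343 / 11.96
f = 86.04

86.04 Hz


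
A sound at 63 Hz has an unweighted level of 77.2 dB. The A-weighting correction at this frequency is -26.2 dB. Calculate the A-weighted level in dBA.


Given values:
  SPL = 77.2 dB
  A-weighting at 63 Hz = -26.2 dB
Formula: L_A = SPL + A_weight
L_A = 77.2 + (-26.2)
L_A = 51.0

51.0 dBA


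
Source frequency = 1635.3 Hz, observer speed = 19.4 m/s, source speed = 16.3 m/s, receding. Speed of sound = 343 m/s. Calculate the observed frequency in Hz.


Given values:
  f_s = 1635.3 Hz, v_o = 19.4 m/s, v_s = 16.3 m/s
  Direction: receding
Formula: f_o = f_s * (c - v_o) / (c + v_s)
Numerator: c - v_o = 343 - 19.4 = 323.6
Denominator: c + v_s = 343 + 16.3 = 359.3
f_o = 1635.3 * 323.6 / 359.3 = 1472.82

1472.82 Hz


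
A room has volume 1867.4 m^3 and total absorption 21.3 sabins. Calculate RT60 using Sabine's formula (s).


Given values:
  V = 1867.4 m^3
  A = 21.3 sabins
Formula: RT60 = 0.161 * V / A
Numerator: 0.161 * 1867.4 = 300.6514
RT60 = 300.6514 / 21.3 = 14.115

14.115 s


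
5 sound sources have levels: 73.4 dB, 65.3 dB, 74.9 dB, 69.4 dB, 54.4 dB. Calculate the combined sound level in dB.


Formula: L_total = 10 * log10( sum(10^(Li/10)) )
  Source 1: 10^(73.4/10) = 21877616.2395
  Source 2: 10^(65.3/10) = 3388441.5614
  Source 3: 10^(74.9/10) = 30902954.3251
  Source 4: 10^(69.4/10) = 8709635.8996
  Source 5: 10^(54.4/10) = 275422.8703
Sum of linear values = 65154070.8959
L_total = 10 * log10(65154070.8959) = 78.14

78.14 dB


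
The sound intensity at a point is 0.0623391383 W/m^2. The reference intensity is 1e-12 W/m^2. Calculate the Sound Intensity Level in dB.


Given values:
  I = 0.0623391383 W/m^2
  I_ref = 1e-12 W/m^2
Formula: SIL = 10 * log10(I / I_ref)
Compute ratio: I / I_ref = 62339138300
Compute log10: log10(62339138300) = 10.794761
Multiply: SIL = 10 * 10.794761 = 107.95

107.95 dB


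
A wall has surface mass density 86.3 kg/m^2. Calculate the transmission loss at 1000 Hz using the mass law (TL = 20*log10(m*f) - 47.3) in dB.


Given values:
  m = 86.3 kg/m^2, f = 1000 Hz
Formula: TL = 20 * log10(m * f) - 47.3
Compute m * f = 86.3 * 1000 = 86300.0
Compute log10(86300.0) = 4.936011
Compute 20 * 4.936011 = 98.7202
TL = 98.7202 - 47.3 = 51.42

51.42 dB


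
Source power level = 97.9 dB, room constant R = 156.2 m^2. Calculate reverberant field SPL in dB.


Given values:
  Lw = 97.9 dB, R = 156.2 m^2
Formula: SPL = Lw + 10 * log10(4 / R)
Compute 4 / R = 4 / 156.2 = 0.025608
Compute 10 * log10(0.025608) = -15.9162
SPL = 97.9 + (-15.9162) = 81.98

81.98 dB


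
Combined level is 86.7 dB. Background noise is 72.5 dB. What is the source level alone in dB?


Given values:
  L_total = 86.7 dB, L_bg = 72.5 dB
Formula: L_source = 10 * log10(10^(L_total/10) - 10^(L_bg/10))
Convert to linear:
  10^(86.7/10) = 467735141.2872
  10^(72.5/10) = 17782794.1004
Difference: 467735141.2872 - 17782794.1004 = 449952347.1868
L_source = 10 * log10(449952347.1868) = 86.53

86.53 dB


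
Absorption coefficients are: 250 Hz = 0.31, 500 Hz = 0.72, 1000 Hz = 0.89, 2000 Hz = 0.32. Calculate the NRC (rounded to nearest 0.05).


Given values:
  a_250 = 0.31, a_500 = 0.72
  a_1000 = 0.89, a_2000 = 0.32
Formula: NRC = (a250 + a500 + a1000 + a2000) / 4
Sum = 0.31 + 0.72 + 0.89 + 0.32 = 2.24
NRC = 2.24 / 4 = 0.56
Rounded to nearest 0.05: 0.55

0.55


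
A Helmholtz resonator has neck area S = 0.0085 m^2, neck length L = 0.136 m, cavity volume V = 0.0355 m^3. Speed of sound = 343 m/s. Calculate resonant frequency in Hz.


Given values:
  S = 0.0085 m^2, L = 0.136 m, V = 0.0355 m^3, c = 343 m/s
Formula: f = (c / (2*pi)) * sqrt(S / (V * L))
Compute V * L = 0.0355 * 0.136 = 0.004828
Compute S / (V * L) = 0.0085 / 0.004828 = 1.7606
Compute sqrt(1.7606) = 1.326876
Compute c / (2*pi) = 343 / 6.283185 = 54.590148
f = 54.590148 * 1.326876 = 72.43

72.43 Hz


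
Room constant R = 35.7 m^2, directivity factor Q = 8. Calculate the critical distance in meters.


Given values:
  R = 35.7 m^2, Q = 8
Formula: d_c = 0.141 * sqrt(Q * R)
Compute Q * R = 8 * 35.7 = 285.6
Compute sqrt(285.6) = 16.8997
d_c = 0.141 * 16.8997 = 2.383

2.383 m


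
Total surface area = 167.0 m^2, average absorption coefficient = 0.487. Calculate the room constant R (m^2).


Given values:
  S = 167.0 m^2, alpha = 0.487
Formula: R = S * alpha / (1 - alpha)
Numerator: 167.0 * 0.487 = 81.329
Denominator: 1 - 0.487 = 0.513
R = 81.329 / 0.513 = 158.54

158.54 m^2


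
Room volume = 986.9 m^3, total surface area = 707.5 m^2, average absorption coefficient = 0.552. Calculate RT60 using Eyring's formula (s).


Given values:
  V = 986.9 m^3, S = 707.5 m^2, alpha = 0.552
Formula: RT60 = 0.161 * V / (-S * ln(1 - alpha))
Compute ln(1 - 0.552) = ln(0.448) = -0.802962
Denominator: -707.5 * -0.802962 = 568.0956
Numerator: 0.161 * 986.9 = 158.8909
RT60 = 158.8909 / 568.0956 = 0.28

0.28 s


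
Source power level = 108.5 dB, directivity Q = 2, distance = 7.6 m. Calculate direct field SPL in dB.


Given values:
  Lw = 108.5 dB, Q = 2, r = 7.6 m
Formula: SPL = Lw + 10 * log10(Q / (4 * pi * r^2))
Compute 4 * pi * r^2 = 4 * pi * 7.6^2 = 725.8336
Compute Q / denom = 2 / 725.8336 = 0.00275545
Compute 10 * log10(0.00275545) = -25.5981
SPL = 108.5 + (-25.5981) = 82.9

82.9 dB


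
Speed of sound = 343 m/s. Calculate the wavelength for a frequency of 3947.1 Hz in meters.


Given values:
  c = 343 m/s, f = 3947.1 Hz
Formula: lambda = c / f
lambda = 343 / 3947.1
lambda = 0.0869

0.0869 m


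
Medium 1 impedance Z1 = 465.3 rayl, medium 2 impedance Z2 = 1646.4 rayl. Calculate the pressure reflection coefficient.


Given values:
  Z1 = 465.3 rayl, Z2 = 1646.4 rayl
Formula: R = (Z2 - Z1) / (Z2 + Z1)
Numerator: Z2 - Z1 = 1646.4 - 465.3 = 1181.1
Denominator: Z2 + Z1 = 1646.4 + 465.3 = 2111.7
R = 1181.1 / 2111.7 = 0.5593

0.5593


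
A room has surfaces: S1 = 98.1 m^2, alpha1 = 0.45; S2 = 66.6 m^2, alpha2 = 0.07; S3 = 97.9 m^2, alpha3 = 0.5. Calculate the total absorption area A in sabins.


Given surfaces:
  Surface 1: 98.1 * 0.45 = 44.145
  Surface 2: 66.6 * 0.07 = 4.662
  Surface 3: 97.9 * 0.5 = 48.95
Formula: A = sum(Si * alpha_i)
A = 44.145 + 4.662 + 48.95
A = 97.76

97.76 sabins


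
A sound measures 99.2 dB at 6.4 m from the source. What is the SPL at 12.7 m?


Given values:
  SPL1 = 99.2 dB, r1 = 6.4 m, r2 = 12.7 m
Formula: SPL2 = SPL1 - 20 * log10(r2 / r1)
Compute ratio: r2 / r1 = 12.7 / 6.4 = 1.9844
Compute log10: log10(1.9844) = 0.297629
Compute drop: 20 * 0.297629 = 5.9526
SPL2 = 99.2 - 5.9526 = 93.25

93.25 dB


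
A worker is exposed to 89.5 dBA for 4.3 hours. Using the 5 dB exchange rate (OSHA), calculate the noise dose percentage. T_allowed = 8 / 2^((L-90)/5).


Given values:
  L = 89.5 dBA, T = 4.3 hours
Formula: T_allowed = 8 / 2^((L - 90) / 5)
Compute exponent: (89.5 - 90) / 5 = -0.1
Compute 2^(-0.1) = 0.933033
T_allowed = 8 / 0.933033 = 8.574188 hours
Dose = (T / T_allowed) * 100
Dose = (4.3 / 8.574188) * 100 = 50.15

50.15 %


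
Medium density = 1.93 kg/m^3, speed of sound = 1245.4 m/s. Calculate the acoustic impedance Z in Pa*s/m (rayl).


Given values:
  rho = 1.93 kg/m^3
  c = 1245.4 m/s
Formula: Z = rho * c
Z = 1.93 * 1245.4
Z = 2403.62

2403.62 rayl


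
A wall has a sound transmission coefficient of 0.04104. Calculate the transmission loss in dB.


Given values:
  tau = 0.04104
Formula: TL = 10 * log10(1 / tau)
Compute 1 / tau = 1 / 0.04104 = 24.3665
Compute log10(24.3665) = 1.386793
TL = 10 * 1.386793 = 13.87

13.87 dB


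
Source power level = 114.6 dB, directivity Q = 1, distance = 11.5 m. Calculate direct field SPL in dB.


Given values:
  Lw = 114.6 dB, Q = 1, r = 11.5 m
Formula: SPL = Lw + 10 * log10(Q / (4 * pi * r^2))
Compute 4 * pi * r^2 = 4 * pi * 11.5^2 = 1661.9025
Compute Q / denom = 1 / 1661.9025 = 0.00060172
Compute 10 * log10(0.00060172) = -32.2061
SPL = 114.6 + (-32.2061) = 82.39

82.39 dB


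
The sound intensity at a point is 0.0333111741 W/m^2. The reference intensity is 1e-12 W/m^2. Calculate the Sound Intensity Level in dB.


Given values:
  I = 0.0333111741 W/m^2
  I_ref = 1e-12 W/m^2
Formula: SIL = 10 * log10(I / I_ref)
Compute ratio: I / I_ref = 33311174100
Compute log10: log10(33311174100) = 10.52259
Multiply: SIL = 10 * 10.52259 = 105.23

105.23 dB


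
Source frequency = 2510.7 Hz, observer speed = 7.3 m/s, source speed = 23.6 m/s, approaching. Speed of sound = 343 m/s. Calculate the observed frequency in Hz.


Given values:
  f_s = 2510.7 Hz, v_o = 7.3 m/s, v_s = 23.6 m/s
  Direction: approaching
Formula: f_o = f_s * (c + v_o) / (c - v_s)
Numerator: c + v_o = 343 + 7.3 = 350.3
Denominator: c - v_s = 343 - 23.6 = 319.4
f_o = 2510.7 * 350.3 / 319.4 = 2753.59

2753.59 Hz


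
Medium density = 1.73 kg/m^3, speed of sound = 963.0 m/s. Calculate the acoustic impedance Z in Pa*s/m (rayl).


Given values:
  rho = 1.73 kg/m^3
  c = 963.0 m/s
Formula: Z = rho * c
Z = 1.73 * 963.0
Z = 1665.99

1665.99 rayl


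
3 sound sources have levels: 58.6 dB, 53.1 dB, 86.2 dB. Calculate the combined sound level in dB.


Formula: L_total = 10 * log10( sum(10^(Li/10)) )
  Source 1: 10^(58.6/10) = 724435.9601
  Source 2: 10^(53.1/10) = 204173.7945
  Source 3: 10^(86.2/10) = 416869383.4703
Sum of linear values = 417797993.2249
L_total = 10 * log10(417797993.2249) = 86.21

86.21 dB


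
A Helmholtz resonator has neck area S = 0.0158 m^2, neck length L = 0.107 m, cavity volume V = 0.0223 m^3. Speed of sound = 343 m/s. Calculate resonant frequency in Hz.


Given values:
  S = 0.0158 m^2, L = 0.107 m, V = 0.0223 m^3, c = 343 m/s
Formula: f = (c / (2*pi)) * sqrt(S / (V * L))
Compute V * L = 0.0223 * 0.107 = 0.0023861
Compute S / (V * L) = 0.0158 / 0.0023861 = 6.6217
Compute sqrt(6.6217) = 2.573266
Compute c / (2*pi) = 343 / 6.283185 = 54.590148
f = 54.590148 * 2.573266 = 140.47

140.47 Hz


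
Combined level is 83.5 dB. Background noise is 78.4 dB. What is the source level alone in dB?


Given values:
  L_total = 83.5 dB, L_bg = 78.4 dB
Formula: L_source = 10 * log10(10^(L_total/10) - 10^(L_bg/10))
Convert to linear:
  10^(83.5/10) = 223872113.8568
  10^(78.4/10) = 69183097.0919
Difference: 223872113.8568 - 69183097.0919 = 154689016.7649
L_source = 10 * log10(154689016.7649) = 81.89

81.89 dB


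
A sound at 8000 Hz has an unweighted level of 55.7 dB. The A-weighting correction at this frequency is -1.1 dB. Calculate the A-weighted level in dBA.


Given values:
  SPL = 55.7 dB
  A-weighting at 8000 Hz = -1.1 dB
Formula: L_A = SPL + A_weight
L_A = 55.7 + (-1.1)
L_A = 54.6

54.6 dBA


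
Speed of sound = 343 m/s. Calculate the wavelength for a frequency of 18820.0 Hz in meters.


Given values:
  c = 343 m/s, f = 18820.0 Hz
Formula: lambda = c / f
lambda = 343 / 18820.0
lambda = 0.0182

0.0182 m


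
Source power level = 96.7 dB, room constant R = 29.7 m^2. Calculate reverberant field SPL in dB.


Given values:
  Lw = 96.7 dB, R = 29.7 m^2
Formula: SPL = Lw + 10 * log10(4 / R)
Compute 4 / R = 4 / 29.7 = 0.13468
Compute 10 * log10(0.13468) = -8.707
SPL = 96.7 + (-8.707) = 87.99

87.99 dB


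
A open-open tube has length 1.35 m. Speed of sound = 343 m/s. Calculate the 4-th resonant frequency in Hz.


Given values:
  Tube type: open-open, L = 1.35 m, c = 343 m/s, n = 4
Formula: f_n = n * c / (2 * L)
Compute 2 * L = 2 * 1.35 = 2.7
f = 4 * 343 / 2.7
f = 508.15

508.15 Hz


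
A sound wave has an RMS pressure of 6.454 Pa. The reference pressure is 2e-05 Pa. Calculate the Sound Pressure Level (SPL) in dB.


Given values:
  p = 6.454 Pa
  p_ref = 2e-05 Pa
Formula: SPL = 20 * log10(p / p_ref)
Compute ratio: p / p_ref = 6.454 / 2e-05 = 322700
Compute log10: log10(322700) = 5.508799
Multiply: SPL = 20 * 5.508799 = 110.18

110.18 dB


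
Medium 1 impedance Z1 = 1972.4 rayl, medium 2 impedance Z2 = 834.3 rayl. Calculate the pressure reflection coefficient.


Given values:
  Z1 = 1972.4 rayl, Z2 = 834.3 rayl
Formula: R = (Z2 - Z1) / (Z2 + Z1)
Numerator: Z2 - Z1 = 834.3 - 1972.4 = -1138.1
Denominator: Z2 + Z1 = 834.3 + 1972.4 = 2806.7
R = -1138.1 / 2806.7 = -0.4055

-0.4055


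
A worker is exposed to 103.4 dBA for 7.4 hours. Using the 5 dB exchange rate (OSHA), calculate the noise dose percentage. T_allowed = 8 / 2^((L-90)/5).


Given values:
  L = 103.4 dBA, T = 7.4 hours
Formula: T_allowed = 8 / 2^((L - 90) / 5)
Compute exponent: (103.4 - 90) / 5 = 2.68
Compute 2^(2.68) = 6.408559
T_allowed = 8 / 6.408559 = 1.248331 hours
Dose = (T / T_allowed) * 100
Dose = (7.4 / 1.248331) * 100 = 592.79

592.79 %


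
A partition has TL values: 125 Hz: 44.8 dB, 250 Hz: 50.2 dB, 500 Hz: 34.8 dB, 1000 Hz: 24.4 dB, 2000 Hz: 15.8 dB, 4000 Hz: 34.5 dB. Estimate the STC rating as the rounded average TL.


Given TL values at each frequency:
  125 Hz: 44.8 dB
  250 Hz: 50.2 dB
  500 Hz: 34.8 dB
  1000 Hz: 24.4 dB
  2000 Hz: 15.8 dB
  4000 Hz: 34.5 dB
Formula: STC ~ round(average of TL values)
Sum = 44.8 + 50.2 + 34.8 + 24.4 + 15.8 + 34.5 = 204.5
Average = 204.5 / 6 = 34.08
Rounded: 34

34


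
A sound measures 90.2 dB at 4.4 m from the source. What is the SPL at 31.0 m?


Given values:
  SPL1 = 90.2 dB, r1 = 4.4 m, r2 = 31.0 m
Formula: SPL2 = SPL1 - 20 * log10(r2 / r1)
Compute ratio: r2 / r1 = 31.0 / 4.4 = 7.0455
Compute log10: log10(7.0455) = 0.847912
Compute drop: 20 * 0.847912 = 16.9582
SPL2 = 90.2 - 16.9582 = 73.24

73.24 dB


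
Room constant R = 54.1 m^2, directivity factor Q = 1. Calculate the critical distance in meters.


Given values:
  R = 54.1 m^2, Q = 1
Formula: d_c = 0.141 * sqrt(Q * R)
Compute Q * R = 1 * 54.1 = 54.1
Compute sqrt(54.1) = 7.3553
d_c = 0.141 * 7.3553 = 1.037

1.037 m


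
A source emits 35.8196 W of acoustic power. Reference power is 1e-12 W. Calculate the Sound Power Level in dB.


Given values:
  W = 35.8196 W
  W_ref = 1e-12 W
Formula: SWL = 10 * log10(W / W_ref)
Compute ratio: W / W_ref = 35819600000000
Compute log10: log10(35819600000000) = 13.554121
Multiply: SWL = 10 * 13.554121 = 135.54

135.54 dB


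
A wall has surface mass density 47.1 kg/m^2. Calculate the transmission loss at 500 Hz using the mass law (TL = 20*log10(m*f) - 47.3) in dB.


Given values:
  m = 47.1 kg/m^2, f = 500 Hz
Formula: TL = 20 * log10(m * f) - 47.3
Compute m * f = 47.1 * 500 = 23550.0
Compute log10(23550.0) = 4.371991
Compute 20 * 4.371991 = 87.4398
TL = 87.4398 - 47.3 = 40.14

40.14 dB


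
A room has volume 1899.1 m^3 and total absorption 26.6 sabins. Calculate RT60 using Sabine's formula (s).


Given values:
  V = 1899.1 m^3
  A = 26.6 sabins
Formula: RT60 = 0.161 * V / A
Numerator: 0.161 * 1899.1 = 305.7551
RT60 = 305.7551 / 26.6 = 11.495

11.495 s


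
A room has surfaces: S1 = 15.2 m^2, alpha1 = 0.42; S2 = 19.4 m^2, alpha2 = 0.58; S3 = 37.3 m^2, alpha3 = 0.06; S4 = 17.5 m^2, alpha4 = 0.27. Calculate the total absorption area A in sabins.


Given surfaces:
  Surface 1: 15.2 * 0.42 = 6.384
  Surface 2: 19.4 * 0.58 = 11.252
  Surface 3: 37.3 * 0.06 = 2.238
  Surface 4: 17.5 * 0.27 = 4.725
Formula: A = sum(Si * alpha_i)
A = 6.384 + 11.252 + 2.238 + 4.725
A = 24.6

24.6 sabins


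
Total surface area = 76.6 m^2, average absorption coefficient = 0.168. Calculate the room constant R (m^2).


Given values:
  S = 76.6 m^2, alpha = 0.168
Formula: R = S * alpha / (1 - alpha)
Numerator: 76.6 * 0.168 = 12.8688
Denominator: 1 - 0.168 = 0.832
R = 12.8688 / 0.832 = 15.47

15.47 m^2


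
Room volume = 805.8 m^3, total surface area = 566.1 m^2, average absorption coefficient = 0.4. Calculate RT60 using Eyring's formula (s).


Given values:
  V = 805.8 m^3, S = 566.1 m^2, alpha = 0.4
Formula: RT60 = 0.161 * V / (-S * ln(1 - alpha))
Compute ln(1 - 0.4) = ln(0.6) = -0.510826
Denominator: -566.1 * -0.510826 = 289.1786
Numerator: 0.161 * 805.8 = 129.7338
RT60 = 129.7338 / 289.1786 = 0.449

0.449 s


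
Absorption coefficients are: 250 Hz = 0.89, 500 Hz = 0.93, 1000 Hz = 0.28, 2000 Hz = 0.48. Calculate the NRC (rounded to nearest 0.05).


Given values:
  a_250 = 0.89, a_500 = 0.93
  a_1000 = 0.28, a_2000 = 0.48
Formula: NRC = (a250 + a500 + a1000 + a2000) / 4
Sum = 0.89 + 0.93 + 0.28 + 0.48 = 2.58
NRC = 2.58 / 4 = 0.645
Rounded to nearest 0.05: 0.65

0.65


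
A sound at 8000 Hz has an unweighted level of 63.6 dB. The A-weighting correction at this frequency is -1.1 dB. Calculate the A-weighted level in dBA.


Given values:
  SPL = 63.6 dB
  A-weighting at 8000 Hz = -1.1 dB
Formula: L_A = SPL + A_weight
L_A = 63.6 + (-1.1)
L_A = 62.5

62.5 dBA


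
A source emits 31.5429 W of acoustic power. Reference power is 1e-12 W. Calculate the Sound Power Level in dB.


Given values:
  W = 31.5429 W
  W_ref = 1e-12 W
Formula: SWL = 10 * log10(W / W_ref)
Compute ratio: W / W_ref = 31542900000000
Compute log10: log10(31542900000000) = 13.498902
Multiply: SWL = 10 * 13.498902 = 134.99

134.99 dB


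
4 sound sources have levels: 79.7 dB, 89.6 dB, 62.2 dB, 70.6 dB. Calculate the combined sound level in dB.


Formula: L_total = 10 * log10( sum(10^(Li/10)) )
  Source 1: 10^(79.7/10) = 93325430.0797
  Source 2: 10^(89.6/10) = 912010839.3559
  Source 3: 10^(62.2/10) = 1659586.9074
  Source 4: 10^(70.6/10) = 11481536.215
Sum of linear values = 1018477392.558
L_total = 10 * log10(1018477392.558) = 90.08

90.08 dB


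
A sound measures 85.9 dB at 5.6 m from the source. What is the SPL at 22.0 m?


Given values:
  SPL1 = 85.9 dB, r1 = 5.6 m, r2 = 22.0 m
Formula: SPL2 = SPL1 - 20 * log10(r2 / r1)
Compute ratio: r2 / r1 = 22.0 / 5.6 = 3.9286
Compute log10: log10(3.9286) = 0.594238
Compute drop: 20 * 0.594238 = 11.8848
SPL2 = 85.9 - 11.8848 = 74.02

74.02 dB


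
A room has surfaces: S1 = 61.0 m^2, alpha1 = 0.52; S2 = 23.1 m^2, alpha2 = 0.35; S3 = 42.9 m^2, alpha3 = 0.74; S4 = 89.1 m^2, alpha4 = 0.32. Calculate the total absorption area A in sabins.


Given surfaces:
  Surface 1: 61.0 * 0.52 = 31.72
  Surface 2: 23.1 * 0.35 = 8.085
  Surface 3: 42.9 * 0.74 = 31.746
  Surface 4: 89.1 * 0.32 = 28.512
Formula: A = sum(Si * alpha_i)
A = 31.72 + 8.085 + 31.746 + 28.512
A = 100.06

100.06 sabins


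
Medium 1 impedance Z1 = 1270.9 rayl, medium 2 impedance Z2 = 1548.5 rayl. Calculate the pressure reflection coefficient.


Given values:
  Z1 = 1270.9 rayl, Z2 = 1548.5 rayl
Formula: R = (Z2 - Z1) / (Z2 + Z1)
Numerator: Z2 - Z1 = 1548.5 - 1270.9 = 277.6
Denominator: Z2 + Z1 = 1548.5 + 1270.9 = 2819.4
R = 277.6 / 2819.4 = 0.0985

0.0985


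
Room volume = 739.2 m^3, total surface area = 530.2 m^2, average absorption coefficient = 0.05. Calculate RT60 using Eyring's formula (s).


Given values:
  V = 739.2 m^3, S = 530.2 m^2, alpha = 0.05
Formula: RT60 = 0.161 * V / (-S * ln(1 - alpha))
Compute ln(1 - 0.05) = ln(0.95) = -0.051293
Denominator: -530.2 * -0.051293 = 27.1955
Numerator: 0.161 * 739.2 = 119.0112
RT60 = 119.0112 / 27.1955 = 4.376

4.376 s


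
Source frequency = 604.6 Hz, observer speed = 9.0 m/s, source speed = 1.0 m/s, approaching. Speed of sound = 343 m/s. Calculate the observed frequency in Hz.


Given values:
  f_s = 604.6 Hz, v_o = 9.0 m/s, v_s = 1.0 m/s
  Direction: approaching
Formula: f_o = f_s * (c + v_o) / (c - v_s)
Numerator: c + v_o = 343 + 9.0 = 352.0
Denominator: c - v_s = 343 - 1.0 = 342.0
f_o = 604.6 * 352.0 / 342.0 = 622.28

622.28 Hz


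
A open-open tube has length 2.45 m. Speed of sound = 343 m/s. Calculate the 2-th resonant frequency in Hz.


Given values:
  Tube type: open-open, L = 2.45 m, c = 343 m/s, n = 2
Formula: f_n = n * c / (2 * L)
Compute 2 * L = 2 * 2.45 = 4.9
f = 2 * 343 / 4.9
f = 140.0

140.0 Hz


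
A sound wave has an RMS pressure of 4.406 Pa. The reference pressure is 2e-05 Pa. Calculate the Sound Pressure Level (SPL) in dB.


Given values:
  p = 4.406 Pa
  p_ref = 2e-05 Pa
Formula: SPL = 20 * log10(p / p_ref)
Compute ratio: p / p_ref = 4.406 / 2e-05 = 220300
Compute log10: log10(220300) = 5.343014
Multiply: SPL = 20 * 5.343014 = 106.86

106.86 dB


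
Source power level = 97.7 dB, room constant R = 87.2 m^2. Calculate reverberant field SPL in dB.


Given values:
  Lw = 97.7 dB, R = 87.2 m^2
Formula: SPL = Lw + 10 * log10(4 / R)
Compute 4 / R = 4 / 87.2 = 0.045872
Compute 10 * log10(0.045872) = -13.3845
SPL = 97.7 + (-13.3845) = 84.32

84.32 dB


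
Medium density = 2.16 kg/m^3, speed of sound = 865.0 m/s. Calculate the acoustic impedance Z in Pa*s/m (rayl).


Given values:
  rho = 2.16 kg/m^3
  c = 865.0 m/s
Formula: Z = rho * c
Z = 2.16 * 865.0
Z = 1868.4

1868.4 rayl


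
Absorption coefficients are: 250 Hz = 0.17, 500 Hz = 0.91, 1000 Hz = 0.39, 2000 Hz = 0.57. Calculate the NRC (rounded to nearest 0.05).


Given values:
  a_250 = 0.17, a_500 = 0.91
  a_1000 = 0.39, a_2000 = 0.57
Formula: NRC = (a250 + a500 + a1000 + a2000) / 4
Sum = 0.17 + 0.91 + 0.39 + 0.57 = 2.04
NRC = 2.04 / 4 = 0.51
Rounded to nearest 0.05: 0.5

0.5


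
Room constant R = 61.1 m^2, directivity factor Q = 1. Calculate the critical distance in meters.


Given values:
  R = 61.1 m^2, Q = 1
Formula: d_c = 0.141 * sqrt(Q * R)
Compute Q * R = 1 * 61.1 = 61.1
Compute sqrt(61.1) = 7.8166
d_c = 0.141 * 7.8166 = 1.102

1.102 m


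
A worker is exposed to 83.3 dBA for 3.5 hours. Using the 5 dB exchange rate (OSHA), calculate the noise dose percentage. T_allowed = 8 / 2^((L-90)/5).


Given values:
  L = 83.3 dBA, T = 3.5 hours
Formula: T_allowed = 8 / 2^((L - 90) / 5)
Compute exponent: (83.3 - 90) / 5 = -1.34
Compute 2^(-1.34) = 0.395021
T_allowed = 8 / 0.395021 = 20.252088 hours
Dose = (T / T_allowed) * 100
Dose = (3.5 / 20.252088) * 100 = 17.28

17.28 %


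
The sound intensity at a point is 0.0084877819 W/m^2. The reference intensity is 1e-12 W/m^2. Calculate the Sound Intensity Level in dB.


Given values:
  I = 0.0084877819 W/m^2
  I_ref = 1e-12 W/m^2
Formula: SIL = 10 * log10(I / I_ref)
Compute ratio: I / I_ref = 8487781900
Compute log10: log10(8487781900) = 9.928794
Multiply: SIL = 10 * 9.928794 = 99.29

99.29 dB


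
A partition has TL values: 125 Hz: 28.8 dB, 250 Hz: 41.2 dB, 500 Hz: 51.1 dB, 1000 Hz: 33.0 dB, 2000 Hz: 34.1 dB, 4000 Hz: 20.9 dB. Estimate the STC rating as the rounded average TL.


Given TL values at each frequency:
  125 Hz: 28.8 dB
  250 Hz: 41.2 dB
  500 Hz: 51.1 dB
  1000 Hz: 33.0 dB
  2000 Hz: 34.1 dB
  4000 Hz: 20.9 dB
Formula: STC ~ round(average of TL values)
Sum = 28.8 + 41.2 + 51.1 + 33.0 + 34.1 + 20.9 = 209.1
Average = 209.1 / 6 = 34.85
Rounded: 35

35


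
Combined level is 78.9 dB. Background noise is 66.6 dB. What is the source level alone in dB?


Given values:
  L_total = 78.9 dB, L_bg = 66.6 dB
Formula: L_source = 10 * log10(10^(L_total/10) - 10^(L_bg/10))
Convert to linear:
  10^(78.9/10) = 77624711.6629
  10^(66.6/10) = 4570881.8961
Difference: 77624711.6629 - 4570881.8961 = 73053829.7668
L_source = 10 * log10(73053829.7668) = 78.64

78.64 dB


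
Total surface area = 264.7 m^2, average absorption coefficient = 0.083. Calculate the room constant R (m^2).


Given values:
  S = 264.7 m^2, alpha = 0.083
Formula: R = S * alpha / (1 - alpha)
Numerator: 264.7 * 0.083 = 21.9701
Denominator: 1 - 0.083 = 0.917
R = 21.9701 / 0.917 = 23.96

23.96 m^2


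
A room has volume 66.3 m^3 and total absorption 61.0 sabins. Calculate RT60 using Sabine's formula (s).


Given values:
  V = 66.3 m^3
  A = 61.0 sabins
Formula: RT60 = 0.161 * V / A
Numerator: 0.161 * 66.3 = 10.6743
RT60 = 10.6743 / 61.0 = 0.175

0.175 s


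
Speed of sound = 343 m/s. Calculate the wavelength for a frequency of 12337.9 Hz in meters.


Given values:
  c = 343 m/s, f = 12337.9 Hz
Formula: lambda = c / f
lambda = 343 / 12337.9
lambda = 0.0278

0.0278 m


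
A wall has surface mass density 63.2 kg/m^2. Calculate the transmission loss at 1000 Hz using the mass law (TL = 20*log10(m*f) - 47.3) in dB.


Given values:
  m = 63.2 kg/m^2, f = 1000 Hz
Formula: TL = 20 * log10(m * f) - 47.3
Compute m * f = 63.2 * 1000 = 63200.0
Compute log10(63200.0) = 4.800717
Compute 20 * 4.800717 = 96.0143
TL = 96.0143 - 47.3 = 48.71

48.71 dB


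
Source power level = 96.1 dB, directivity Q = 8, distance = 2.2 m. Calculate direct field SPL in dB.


Given values:
  Lw = 96.1 dB, Q = 8, r = 2.2 m
Formula: SPL = Lw + 10 * log10(Q / (4 * pi * r^2))
Compute 4 * pi * r^2 = 4 * pi * 2.2^2 = 60.8212
Compute Q / denom = 8 / 60.8212 = 0.13153308
Compute 10 * log10(0.13153308) = -8.8097
SPL = 96.1 + (-8.8097) = 87.29

87.29 dB


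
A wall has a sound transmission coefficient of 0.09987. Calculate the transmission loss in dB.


Given values:
  tau = 0.09987
Formula: TL = 10 * log10(1 / tau)
Compute 1 / tau = 1 / 0.09987 = 10.013
Compute log10(10.013) = 1.000564
TL = 10 * 1.000564 = 10.01

10.01 dB


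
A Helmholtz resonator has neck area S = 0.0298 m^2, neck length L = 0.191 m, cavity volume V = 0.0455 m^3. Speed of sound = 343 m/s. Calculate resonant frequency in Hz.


Given values:
  S = 0.0298 m^2, L = 0.191 m, V = 0.0455 m^3, c = 343 m/s
Formula: f = (c / (2*pi)) * sqrt(S / (V * L))
Compute V * L = 0.0455 * 0.191 = 0.0086905
Compute S / (V * L) = 0.0298 / 0.0086905 = 3.429
Compute sqrt(3.429) = 1.851756
Compute c / (2*pi) = 343 / 6.283185 = 54.590148
f = 54.590148 * 1.851756 = 101.09

101.09 Hz


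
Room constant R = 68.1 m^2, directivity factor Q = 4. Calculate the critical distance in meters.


Given values:
  R = 68.1 m^2, Q = 4
Formula: d_c = 0.141 * sqrt(Q * R)
Compute Q * R = 4 * 68.1 = 272.4
Compute sqrt(272.4) = 16.5045
d_c = 0.141 * 16.5045 = 2.327

2.327 m


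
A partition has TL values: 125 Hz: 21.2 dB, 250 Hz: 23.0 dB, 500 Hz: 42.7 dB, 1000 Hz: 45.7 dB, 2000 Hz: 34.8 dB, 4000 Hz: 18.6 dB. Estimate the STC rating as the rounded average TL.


Given TL values at each frequency:
  125 Hz: 21.2 dB
  250 Hz: 23.0 dB
  500 Hz: 42.7 dB
  1000 Hz: 45.7 dB
  2000 Hz: 34.8 dB
  4000 Hz: 18.6 dB
Formula: STC ~ round(average of TL values)
Sum = 21.2 + 23.0 + 42.7 + 45.7 + 34.8 + 18.6 = 186.0
Average = 186.0 / 6 = 31.0
Rounded: 31

31


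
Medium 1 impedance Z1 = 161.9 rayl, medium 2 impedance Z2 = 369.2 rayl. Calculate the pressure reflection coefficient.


Given values:
  Z1 = 161.9 rayl, Z2 = 369.2 rayl
Formula: R = (Z2 - Z1) / (Z2 + Z1)
Numerator: Z2 - Z1 = 369.2 - 161.9 = 207.3
Denominator: Z2 + Z1 = 369.2 + 161.9 = 531.1
R = 207.3 / 531.1 = 0.3903

0.3903


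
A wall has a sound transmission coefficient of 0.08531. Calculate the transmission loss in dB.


Given values:
  tau = 0.08531
Formula: TL = 10 * log10(1 / tau)
Compute 1 / tau = 1 / 0.08531 = 11.722
Compute log10(11.722) = 1.069002
TL = 10 * 1.069002 = 10.69

10.69 dB


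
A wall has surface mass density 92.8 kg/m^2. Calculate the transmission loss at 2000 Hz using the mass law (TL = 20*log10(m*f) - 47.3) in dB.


Given values:
  m = 92.8 kg/m^2, f = 2000 Hz
Formula: TL = 20 * log10(m * f) - 47.3
Compute m * f = 92.8 * 2000 = 185600.0
Compute log10(185600.0) = 5.268578
Compute 20 * 5.268578 = 105.3716
TL = 105.3716 - 47.3 = 58.07

58.07 dB


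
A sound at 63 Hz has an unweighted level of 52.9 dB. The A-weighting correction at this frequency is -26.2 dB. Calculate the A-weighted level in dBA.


Given values:
  SPL = 52.9 dB
  A-weighting at 63 Hz = -26.2 dB
Formula: L_A = SPL + A_weight
L_A = 52.9 + (-26.2)
L_A = 26.7

26.7 dBA


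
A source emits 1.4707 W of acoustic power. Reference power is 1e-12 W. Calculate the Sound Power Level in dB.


Given values:
  W = 1.4707 W
  W_ref = 1e-12 W
Formula: SWL = 10 * log10(W / W_ref)
Compute ratio: W / W_ref = 1470700000000
Compute log10: log10(1470700000000) = 12.167524
Multiply: SWL = 10 * 12.167524 = 121.68

121.68 dB


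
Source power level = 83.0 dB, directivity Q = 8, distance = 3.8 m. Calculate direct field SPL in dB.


Given values:
  Lw = 83.0 dB, Q = 8, r = 3.8 m
Formula: SPL = Lw + 10 * log10(Q / (4 * pi * r^2))
Compute 4 * pi * r^2 = 4 * pi * 3.8^2 = 181.4584
Compute Q / denom = 8 / 181.4584 = 0.04408724
Compute 10 * log10(0.04408724) = -13.5569
SPL = 83.0 + (-13.5569) = 69.44

69.44 dB


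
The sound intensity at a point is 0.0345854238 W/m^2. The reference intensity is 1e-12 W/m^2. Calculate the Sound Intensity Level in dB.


Given values:
  I = 0.0345854238 W/m^2
  I_ref = 1e-12 W/m^2
Formula: SIL = 10 * log10(I / I_ref)
Compute ratio: I / I_ref = 34585423800
Compute log10: log10(34585423800) = 10.538893
Multiply: SIL = 10 * 10.538893 = 105.39

105.39 dB


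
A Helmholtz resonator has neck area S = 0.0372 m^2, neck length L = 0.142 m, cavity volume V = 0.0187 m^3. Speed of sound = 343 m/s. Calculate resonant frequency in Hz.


Given values:
  S = 0.0372 m^2, L = 0.142 m, V = 0.0187 m^3, c = 343 m/s
Formula: f = (c / (2*pi)) * sqrt(S / (V * L))
Compute V * L = 0.0187 * 0.142 = 0.0026554
Compute S / (V * L) = 0.0372 / 0.0026554 = 14.0092
Compute sqrt(14.0092) = 3.742887
Compute c / (2*pi) = 343 / 6.283185 = 54.590148
f = 54.590148 * 3.742887 = 204.32

204.32 Hz


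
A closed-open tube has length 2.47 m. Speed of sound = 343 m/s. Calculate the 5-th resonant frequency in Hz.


Given values:
  Tube type: closed-open, L = 2.47 m, c = 343 m/s, n = 5
Formula: f_n = (2n - 1) * c / (4 * L)
Compute 2n - 1 = 2*5 - 1 = 9
Compute 4 * L = 4 * 2.47 = 9.88
f = 9 * 343 / 9.88
f = 312.45

312.45 Hz


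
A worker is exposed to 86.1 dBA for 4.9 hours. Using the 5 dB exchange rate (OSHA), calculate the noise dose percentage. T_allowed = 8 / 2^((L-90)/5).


Given values:
  L = 86.1 dBA, T = 4.9 hours
Formula: T_allowed = 8 / 2^((L - 90) / 5)
Compute exponent: (86.1 - 90) / 5 = -0.78
Compute 2^(-0.78) = 0.582367
T_allowed = 8 / 0.582367 = 13.737042 hours
Dose = (T / T_allowed) * 100
Dose = (4.9 / 13.737042) * 100 = 35.67

35.67 %


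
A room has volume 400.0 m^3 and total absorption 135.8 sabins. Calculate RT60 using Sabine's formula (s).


Given values:
  V = 400.0 m^3
  A = 135.8 sabins
Formula: RT60 = 0.161 * V / A
Numerator: 0.161 * 400.0 = 64.4
RT60 = 64.4 / 135.8 = 0.474

0.474 s


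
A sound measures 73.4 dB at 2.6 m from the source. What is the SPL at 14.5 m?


Given values:
  SPL1 = 73.4 dB, r1 = 2.6 m, r2 = 14.5 m
Formula: SPL2 = SPL1 - 20 * log10(r2 / r1)
Compute ratio: r2 / r1 = 14.5 / 2.6 = 5.5769
Compute log10: log10(5.5769) = 0.746393
Compute drop: 20 * 0.746393 = 14.9279
SPL2 = 73.4 - 14.9279 = 58.47

58.47 dB


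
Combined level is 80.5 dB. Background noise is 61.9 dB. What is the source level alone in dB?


Given values:
  L_total = 80.5 dB, L_bg = 61.9 dB
Formula: L_source = 10 * log10(10^(L_total/10) - 10^(L_bg/10))
Convert to linear:
  10^(80.5/10) = 112201845.4302
  10^(61.9/10) = 1548816.6189
Difference: 112201845.4302 - 1548816.6189 = 110653028.8113
L_source = 10 * log10(110653028.8113) = 80.44

80.44 dB


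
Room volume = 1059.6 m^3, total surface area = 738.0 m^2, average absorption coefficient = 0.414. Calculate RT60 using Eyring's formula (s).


Given values:
  V = 1059.6 m^3, S = 738.0 m^2, alpha = 0.414
Formula: RT60 = 0.161 * V / (-S * ln(1 - alpha))
Compute ln(1 - 0.414) = ln(0.586) = -0.534435
Denominator: -738.0 * -0.534435 = 394.413
Numerator: 0.161 * 1059.6 = 170.5956
RT60 = 170.5956 / 394.413 = 0.433

0.433 s


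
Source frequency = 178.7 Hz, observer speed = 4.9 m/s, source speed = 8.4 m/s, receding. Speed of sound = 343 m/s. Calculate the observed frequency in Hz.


Given values:
  f_s = 178.7 Hz, v_o = 4.9 m/s, v_s = 8.4 m/s
  Direction: receding
Formula: f_o = f_s * (c - v_o) / (c + v_s)
Numerator: c - v_o = 343 - 4.9 = 338.1
Denominator: c + v_s = 343 + 8.4 = 351.4
f_o = 178.7 * 338.1 / 351.4 = 171.94

171.94 Hz


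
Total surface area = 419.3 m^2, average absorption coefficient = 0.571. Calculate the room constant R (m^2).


Given values:
  S = 419.3 m^2, alpha = 0.571
Formula: R = S * alpha / (1 - alpha)
Numerator: 419.3 * 0.571 = 239.4203
Denominator: 1 - 0.571 = 0.429
R = 239.4203 / 0.429 = 558.09

558.09 m^2


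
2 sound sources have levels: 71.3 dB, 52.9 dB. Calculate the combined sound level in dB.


Formula: L_total = 10 * log10( sum(10^(Li/10)) )
  Source 1: 10^(71.3/10) = 13489628.8259
  Source 2: 10^(52.9/10) = 194984.46
Sum of linear values = 13684613.2859
L_total = 10 * log10(13684613.2859) = 71.36

71.36 dB


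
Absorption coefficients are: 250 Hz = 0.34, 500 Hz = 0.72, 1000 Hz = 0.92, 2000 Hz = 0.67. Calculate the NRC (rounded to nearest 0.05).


Given values:
  a_250 = 0.34, a_500 = 0.72
  a_1000 = 0.92, a_2000 = 0.67
Formula: NRC = (a250 + a500 + a1000 + a2000) / 4
Sum = 0.34 + 0.72 + 0.92 + 0.67 = 2.65
NRC = 2.65 / 4 = 0.6625
Rounded to nearest 0.05: 0.65

0.65


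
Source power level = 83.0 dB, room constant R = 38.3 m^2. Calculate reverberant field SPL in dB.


Given values:
  Lw = 83.0 dB, R = 38.3 m^2
Formula: SPL = Lw + 10 * log10(4 / R)
Compute 4 / R = 4 / 38.3 = 0.104439
Compute 10 * log10(0.104439) = -9.8114
SPL = 83.0 + (-9.8114) = 73.19

73.19 dB


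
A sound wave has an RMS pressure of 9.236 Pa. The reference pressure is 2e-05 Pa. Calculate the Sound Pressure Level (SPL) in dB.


Given values:
  p = 9.236 Pa
  p_ref = 2e-05 Pa
Formula: SPL = 20 * log10(p / p_ref)
Compute ratio: p / p_ref = 9.236 / 2e-05 = 461800
Compute log10: log10(461800) = 5.664454
Multiply: SPL = 20 * 5.664454 = 113.29

113.29 dB


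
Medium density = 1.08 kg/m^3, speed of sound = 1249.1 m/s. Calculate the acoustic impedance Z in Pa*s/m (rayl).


Given values:
  rho = 1.08 kg/m^3
  c = 1249.1 m/s
Formula: Z = rho * c
Z = 1.08 * 1249.1
Z = 1349.03

1349.03 rayl


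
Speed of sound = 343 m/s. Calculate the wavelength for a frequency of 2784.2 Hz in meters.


Given values:
  c = 343 m/s, f = 2784.2 Hz
Formula: lambda = c / f
lambda = 343 / 2784.2
lambda = 0.1232

0.1232 m


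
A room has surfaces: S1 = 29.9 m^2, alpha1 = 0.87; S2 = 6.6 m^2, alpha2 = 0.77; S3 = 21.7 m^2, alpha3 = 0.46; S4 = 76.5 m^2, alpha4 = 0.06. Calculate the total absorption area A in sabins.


Given surfaces:
  Surface 1: 29.9 * 0.87 = 26.013
  Surface 2: 6.6 * 0.77 = 5.082
  Surface 3: 21.7 * 0.46 = 9.982
  Surface 4: 76.5 * 0.06 = 4.59
Formula: A = sum(Si * alpha_i)
A = 26.013 + 5.082 + 9.982 + 4.59
A = 45.67

45.67 sabins


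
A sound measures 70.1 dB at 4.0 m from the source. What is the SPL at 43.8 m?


Given values:
  SPL1 = 70.1 dB, r1 = 4.0 m, r2 = 43.8 m
Formula: SPL2 = SPL1 - 20 * log10(r2 / r1)
Compute ratio: r2 / r1 = 43.8 / 4.0 = 10.95
Compute log10: log10(10.95) = 1.039414
Compute drop: 20 * 1.039414 = 20.7883
SPL2 = 70.1 - 20.7883 = 49.31

49.31 dB


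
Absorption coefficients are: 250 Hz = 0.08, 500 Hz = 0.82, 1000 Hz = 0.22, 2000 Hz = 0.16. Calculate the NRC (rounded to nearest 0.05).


Given values:
  a_250 = 0.08, a_500 = 0.82
  a_1000 = 0.22, a_2000 = 0.16
Formula: NRC = (a250 + a500 + a1000 + a2000) / 4
Sum = 0.08 + 0.82 + 0.22 + 0.16 = 1.28
NRC = 1.28 / 4 = 0.32
Rounded to nearest 0.05: 0.3

0.3


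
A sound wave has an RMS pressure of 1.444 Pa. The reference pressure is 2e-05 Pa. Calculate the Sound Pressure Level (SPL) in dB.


Given values:
  p = 1.444 Pa
  p_ref = 2e-05 Pa
Formula: SPL = 20 * log10(p / p_ref)
Compute ratio: p / p_ref = 1.444 / 2e-05 = 72200
Compute log10: log10(72200) = 4.858537
Multiply: SPL = 20 * 4.858537 = 97.17

97.17 dB


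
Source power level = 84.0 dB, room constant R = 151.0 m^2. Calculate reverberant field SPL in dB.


Given values:
  Lw = 84.0 dB, R = 151.0 m^2
Formula: SPL = Lw + 10 * log10(4 / R)
Compute 4 / R = 4 / 151.0 = 0.02649
Compute 10 * log10(0.02649) = -15.7692
SPL = 84.0 + (-15.7692) = 68.23

68.23 dB


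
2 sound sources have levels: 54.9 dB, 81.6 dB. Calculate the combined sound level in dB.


Formula: L_total = 10 * log10( sum(10^(Li/10)) )
  Source 1: 10^(54.9/10) = 309029.5433
  Source 2: 10^(81.6/10) = 144543977.0746
Sum of linear values = 144853006.6179
L_total = 10 * log10(144853006.6179) = 81.61

81.61 dB


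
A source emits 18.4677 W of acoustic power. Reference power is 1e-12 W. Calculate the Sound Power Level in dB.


Given values:
  W = 18.4677 W
  W_ref = 1e-12 W
Formula: SWL = 10 * log10(W / W_ref)
Compute ratio: W / W_ref = 18467700000000
Compute log10: log10(18467700000000) = 13.266413
Multiply: SWL = 10 * 13.266413 = 132.66

132.66 dB


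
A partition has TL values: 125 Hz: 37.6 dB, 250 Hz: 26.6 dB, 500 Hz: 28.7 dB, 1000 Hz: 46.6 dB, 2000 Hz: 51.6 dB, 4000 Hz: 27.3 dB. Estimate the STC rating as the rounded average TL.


Given TL values at each frequency:
  125 Hz: 37.6 dB
  250 Hz: 26.6 dB
  500 Hz: 28.7 dB
  1000 Hz: 46.6 dB
  2000 Hz: 51.6 dB
  4000 Hz: 27.3 dB
Formula: STC ~ round(average of TL values)
Sum = 37.6 + 26.6 + 28.7 + 46.6 + 51.6 + 27.3 = 218.4
Average = 218.4 / 6 = 36.4
Rounded: 36

36


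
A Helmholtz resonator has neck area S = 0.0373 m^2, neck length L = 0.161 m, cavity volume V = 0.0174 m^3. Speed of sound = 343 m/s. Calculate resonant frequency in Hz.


Given values:
  S = 0.0373 m^2, L = 0.161 m, V = 0.0174 m^3, c = 343 m/s
Formula: f = (c / (2*pi)) * sqrt(S / (V * L))
Compute V * L = 0.0174 * 0.161 = 0.0028014
Compute S / (V * L) = 0.0373 / 0.0028014 = 13.3148
Compute sqrt(13.3148) = 3.648945
Compute c / (2*pi) = 343 / 6.283185 = 54.590148
f = 54.590148 * 3.648945 = 199.2

199.2 Hz


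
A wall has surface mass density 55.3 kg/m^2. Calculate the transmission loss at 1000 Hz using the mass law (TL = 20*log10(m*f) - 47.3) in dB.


Given values:
  m = 55.3 kg/m^2, f = 1000 Hz
Formula: TL = 20 * log10(m * f) - 47.3
Compute m * f = 55.3 * 1000 = 55300.0
Compute log10(55300.0) = 4.742725
Compute 20 * 4.742725 = 94.8545
TL = 94.8545 - 47.3 = 47.55

47.55 dB
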